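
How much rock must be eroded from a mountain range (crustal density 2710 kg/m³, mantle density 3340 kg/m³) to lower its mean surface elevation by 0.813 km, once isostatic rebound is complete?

4.31 km

Net drop Δ = e − u = e − e ρ_c/ρ_m = e (ρ_m − ρ_c)/ρ_m.
e = Δ ρ_m/(ρ_m − ρ_c) = 0.813 km × 3340/630 = 4.31 km.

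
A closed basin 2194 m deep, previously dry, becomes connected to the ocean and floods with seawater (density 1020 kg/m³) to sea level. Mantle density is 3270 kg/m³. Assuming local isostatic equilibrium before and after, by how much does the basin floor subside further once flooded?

After flooding the water column is d + s deep. Its weight must equal the weight of mantle displaced by the extra subsidence s: (d + s) ρ_w = s ρ_m.
s = d ρ_w / (ρ_m − ρ_w) = 2194 m × 1020/(3270 − 1020) = 995 m.

995 m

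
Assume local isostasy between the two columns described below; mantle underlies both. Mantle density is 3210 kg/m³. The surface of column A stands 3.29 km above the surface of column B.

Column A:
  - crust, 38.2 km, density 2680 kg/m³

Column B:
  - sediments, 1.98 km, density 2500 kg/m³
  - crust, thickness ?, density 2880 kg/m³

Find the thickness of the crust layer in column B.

25.1 km

Take the compensation level at the base of the deeper column (depth z_c below the surface of column A) and equate Σ ρ_i t_i down to z_c; mantle fills any gap and the z_c terms cancel.
Column A: 38.2×2680 + (z_c − 38.2)×3210
Column B: 3.29×0 + 1.98×2500 + x×2880 + (z_c − 3.29 − 1.98 − x)×3210
The z_c×3210 term appears on both sides and cancels. Collect the known terms of each column as K = Σ(ρt)_known − 3210 × (depth of known layers): K_A = 102376 − 3210×38.2 = −20246; K_B = 4950 − 3210×(3.29 + 1.98) = −11966.7.
Balance: K_A = K_B − x×(3210 − 2880), so x = (K_B − K_A)/(3210 − 2880) = 8279.3/330 = 25.1 km.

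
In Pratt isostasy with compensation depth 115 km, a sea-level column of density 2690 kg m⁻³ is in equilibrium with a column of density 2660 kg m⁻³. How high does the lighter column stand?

ρ_ref D = ρ (D + h) → h = D (ρ_ref − ρ)/ρ.
h = 115 km × (2690 − 2660)/2660 = 1.3 km.

1.3 km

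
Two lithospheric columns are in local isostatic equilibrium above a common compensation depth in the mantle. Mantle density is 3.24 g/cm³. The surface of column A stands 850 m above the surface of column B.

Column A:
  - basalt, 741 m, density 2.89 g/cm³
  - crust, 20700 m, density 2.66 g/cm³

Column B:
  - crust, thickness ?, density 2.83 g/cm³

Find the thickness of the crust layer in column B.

Take the compensation level at the base of the deeper column (depth z_c below the surface of column A) and equate Σ ρ_i t_i down to z_c; mantle fills any gap and the z_c terms cancel.
Column A: 741×2.89 + 20700×2.66 + (z_c − 21441)×3.24
Column B: 850×0 + x×2.83 + (z_c − 850 − 0 − x)×3.24
The z_c×3.24 term appears on both sides and cancels. Collect the known terms of each column as K = Σ(ρt)_known − 3.24 × (depth of known layers): K_A = 57203.49 − 3.24×21441 = −12265.35; K_B = 0 − 3.24×(850 + 0) = −2754.
Balance: K_A = K_B − x×(3.24 − 2.83), so x = (K_B − K_A)/(3.24 − 2.83) = 9511.35/0.41 = 23200 m.

23200 m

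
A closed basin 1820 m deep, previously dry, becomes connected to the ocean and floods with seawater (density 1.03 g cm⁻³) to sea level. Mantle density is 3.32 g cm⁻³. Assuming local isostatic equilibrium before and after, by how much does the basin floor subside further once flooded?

After flooding the water column is d + s deep. Its weight must equal the weight of mantle displaced by the extra subsidence s: (d + s) ρ_w = s ρ_m.
s = d ρ_w / (ρ_m − ρ_w) = 1820 m × 1.03/(3.32 − 1.03) = 819 m.

819 m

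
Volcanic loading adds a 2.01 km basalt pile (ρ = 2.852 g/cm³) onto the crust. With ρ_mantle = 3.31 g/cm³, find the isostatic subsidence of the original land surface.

Subaerial loading: s = t ρ_load / ρ_m.
s = 2.01 km × 2.852/3.31 = 1.73 km.

1.73 km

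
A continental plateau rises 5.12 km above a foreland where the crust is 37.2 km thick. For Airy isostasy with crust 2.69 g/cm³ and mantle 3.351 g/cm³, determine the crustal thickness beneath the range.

Root depth r = h ρ_c / (ρ_m − ρ_c) = 5.12 km × 2.69 / 0.661 = 20.84 km.
Total thickness = T + h + r = 37.2 km + 5.12 km + 20.84 km = 63.2 km.

63.2 km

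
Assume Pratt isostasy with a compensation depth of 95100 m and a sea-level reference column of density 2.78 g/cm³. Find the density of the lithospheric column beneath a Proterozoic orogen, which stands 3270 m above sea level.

Pratt balance: ρ_ref D = ρ (D + h).
ρ = ρ_ref D/(D + h) = 2.78 × 95100 m/(95100 m + 3270 m) = 2.69 g/cm³.

2.69 g/cm³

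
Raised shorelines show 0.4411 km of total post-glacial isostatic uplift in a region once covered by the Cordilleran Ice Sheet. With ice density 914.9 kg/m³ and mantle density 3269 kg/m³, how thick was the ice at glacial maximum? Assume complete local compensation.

u = t ρ_ice/ρ_m → t = u ρ_m/ρ_ice = 0.4411 km × 3269/914.9 = 1.58 km.

1.58 km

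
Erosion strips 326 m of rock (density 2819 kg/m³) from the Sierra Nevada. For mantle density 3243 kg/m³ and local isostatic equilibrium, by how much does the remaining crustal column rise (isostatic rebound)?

283 m

Unloading: uplift u = e ρ_c/ρ_m = 326 m × 2819/3243 = 283 m.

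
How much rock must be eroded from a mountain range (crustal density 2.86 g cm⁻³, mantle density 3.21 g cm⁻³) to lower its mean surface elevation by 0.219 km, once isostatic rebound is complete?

2.01 km

Net drop Δ = e − u = e − e ρ_c/ρ_m = e (ρ_m − ρ_c)/ρ_m.
e = Δ ρ_m/(ρ_m − ρ_c) = 0.219 km × 3.21/0.35 = 2.01 km.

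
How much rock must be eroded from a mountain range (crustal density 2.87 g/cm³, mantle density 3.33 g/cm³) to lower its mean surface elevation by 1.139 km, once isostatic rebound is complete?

8.25 km

Net drop Δ = e − u = e − e ρ_c/ρ_m = e (ρ_m − ρ_c)/ρ_m.
e = Δ ρ_m/(ρ_m − ρ_c) = 1.139 km × 3.33/0.46 = 8.25 km.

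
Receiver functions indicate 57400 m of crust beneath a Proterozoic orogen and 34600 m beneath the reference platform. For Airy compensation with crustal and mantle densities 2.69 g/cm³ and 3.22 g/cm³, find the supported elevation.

3750 m

Excess crust Δ = 57400 m − 34600 m = 22800 m, split between elevation h and root r with h + r = Δ.
Airy balance ρ_c h = (ρ_m − ρ_c) r gives r = h ρ_c/(ρ_m − ρ_c), so h (1 + ρ_c/(ρ_m − ρ_c)) = Δ, i.e. h = Δ (ρ_m − ρ_c)/ρ_m.
h = 22800 m × 0.53/3.22 = 3750 m.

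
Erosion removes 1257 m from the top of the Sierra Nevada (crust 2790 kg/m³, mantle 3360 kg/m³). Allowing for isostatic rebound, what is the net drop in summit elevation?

213 m

Rebound u = e ρ_c/ρ_m = 1257 m × 2790/3360 = 1044 m.
Net surface drop = e − u = 1257 m − 1044 m = e (ρ_m − ρ_c)/ρ_m = 213 m.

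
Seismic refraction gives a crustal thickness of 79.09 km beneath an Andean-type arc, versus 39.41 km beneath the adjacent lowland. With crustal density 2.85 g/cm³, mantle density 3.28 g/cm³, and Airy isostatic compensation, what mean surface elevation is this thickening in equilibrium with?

5.2 km

Excess crust Δ = 79.09 km − 39.41 km = 39.68 km, split between elevation h and root r with h + r = Δ.
Airy balance ρ_c h = (ρ_m − ρ_c) r gives r = h ρ_c/(ρ_m − ρ_c), so h (1 + ρ_c/(ρ_m − ρ_c)) = Δ, i.e. h = Δ (ρ_m − ρ_c)/ρ_m.
h = 39.68 km × 0.43/3.28 = 5.2 km.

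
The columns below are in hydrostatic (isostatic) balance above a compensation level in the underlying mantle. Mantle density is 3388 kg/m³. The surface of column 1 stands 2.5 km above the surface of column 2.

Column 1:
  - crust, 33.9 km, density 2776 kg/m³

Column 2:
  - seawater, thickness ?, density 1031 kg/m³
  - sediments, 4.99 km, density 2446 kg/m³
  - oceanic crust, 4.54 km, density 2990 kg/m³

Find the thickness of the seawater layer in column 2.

2.45 km

Take the compensation level at the base of the deeper column (depth z_c below the surface of column 1) and equate Σ ρ_i t_i down to z_c; mantle fills any gap and the z_c terms cancel.
Column 1: 33.9×2776 + (z_c − 33.9)×3388
Column 2: 2.5×0 + x×1031 + 4.99×2446 + 4.54×2990 + (z_c − 2.5 − 9.53 − x)×3388
The z_c×3388 term appears on both sides and cancels. Collect the known terms of each column as K = Σ(ρt)_known − 3388 × (depth of known layers): K_1 = 94106.4 − 3388×33.9 = −20746.8; K_2 = 25780.14 − 3388×(2.5 + 9.53) = −14977.5.
Balance: K_1 = K_2 − x×(3388 − 1031), so x = (K_2 − K_1)/(3388 − 1031) = 5769.3/2357 = 2.45 km.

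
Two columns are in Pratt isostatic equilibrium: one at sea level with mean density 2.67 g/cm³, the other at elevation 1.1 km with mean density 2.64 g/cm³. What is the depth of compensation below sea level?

96.8 km

ρ_ref D = ρ (D + h) → D (ρ_ref − ρ) = ρ h.
D = ρ h/(ρ_ref − ρ) = 2.64 × 1.1 km/(2.67 − 2.64) = 96.8 km.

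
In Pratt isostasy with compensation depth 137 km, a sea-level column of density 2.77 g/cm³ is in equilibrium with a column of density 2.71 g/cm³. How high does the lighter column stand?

3.03 km

ρ_ref D = ρ (D + h) → h = D (ρ_ref − ρ)/ρ.
h = 137 km × (2.77 − 2.71)/2.71 = 3.03 km.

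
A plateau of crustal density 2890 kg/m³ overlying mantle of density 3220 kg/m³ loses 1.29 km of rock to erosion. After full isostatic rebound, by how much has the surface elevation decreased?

Rebound u = e ρ_c/ρ_m = 1.29 km × 2890/3220 = 1.158 km.
Net surface drop = e − u = 1.29 km − 1.158 km = e (ρ_m − ρ_c)/ρ_m = 0.132 km.

0.132 km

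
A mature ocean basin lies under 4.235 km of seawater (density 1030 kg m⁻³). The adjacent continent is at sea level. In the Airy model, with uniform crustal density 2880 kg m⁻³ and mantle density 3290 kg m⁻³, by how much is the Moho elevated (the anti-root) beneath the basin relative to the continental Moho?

Isostatic balance requires: replacing crust with seawater at the top is compensated by replacing crust with mantle at the base: d (ρ_c − ρ_w) = a (ρ_m − ρ_c).
a = d (ρ_c − ρ_w)/(ρ_m − ρ_c) = 4.235 km × 1850/410 = 19.1 km.

19.1 km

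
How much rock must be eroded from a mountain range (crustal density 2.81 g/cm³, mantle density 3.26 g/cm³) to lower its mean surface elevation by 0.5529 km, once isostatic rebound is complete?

Net drop Δ = e − u = e − e ρ_c/ρ_m = e (ρ_m − ρ_c)/ρ_m.
e = Δ ρ_m/(ρ_m − ρ_c) = 0.5529 km × 3.26/0.45 = 4.01 km.

4.01 km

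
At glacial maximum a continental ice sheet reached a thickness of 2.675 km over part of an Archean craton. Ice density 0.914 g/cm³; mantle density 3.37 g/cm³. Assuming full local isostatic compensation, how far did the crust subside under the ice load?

For local isostatic compensation: the ice load ρ_ice t is balanced by mantle displaced below, ρ_m s.
s = t ρ_ice / ρ_m = 2.675 km × 0.914/3.37 = 0.726 km.

0.726 km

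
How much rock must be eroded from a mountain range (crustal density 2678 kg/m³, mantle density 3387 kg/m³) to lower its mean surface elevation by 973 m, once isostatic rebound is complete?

4650 m

Net drop Δ = e − u = e − e ρ_c/ρ_m = e (ρ_m − ρ_c)/ρ_m.
e = Δ ρ_m/(ρ_m − ρ_c) = 973 m × 3387/709 = 4650 m.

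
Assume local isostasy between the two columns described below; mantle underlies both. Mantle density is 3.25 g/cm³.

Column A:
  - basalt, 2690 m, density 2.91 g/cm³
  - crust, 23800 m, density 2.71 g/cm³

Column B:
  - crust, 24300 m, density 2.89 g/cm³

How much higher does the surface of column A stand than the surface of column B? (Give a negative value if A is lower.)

1540 m

For any compensation level in the mantle, the mantle terms cancel and isostasy reduces to e = (Σt_A − Σt_B) − (Σ(ρt)_A − Σ(ρt)_B) / ρ_m.
Σt_A = 26490 m; Σt_B = 24300 m; Σ(ρt)_A = 72325.9; Σ(ρt)_B = 70227 (in m·g/cm³).
e = (26490 − 24300) − (72325.9 − 70227) / 3.25 = 1540 m.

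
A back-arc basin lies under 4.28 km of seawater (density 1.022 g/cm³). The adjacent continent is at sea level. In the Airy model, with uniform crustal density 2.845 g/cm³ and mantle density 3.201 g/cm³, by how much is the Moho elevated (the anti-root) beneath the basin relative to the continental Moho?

Isostatic balance requires: replacing crust with seawater at the top is compensated by replacing crust with mantle at the base: d (ρ_c − ρ_w) = a (ρ_m − ρ_c).
a = d (ρ_c − ρ_w)/(ρ_m − ρ_c) = 4.28 km × 1.823/0.356 = 21.9 km.

21.9 km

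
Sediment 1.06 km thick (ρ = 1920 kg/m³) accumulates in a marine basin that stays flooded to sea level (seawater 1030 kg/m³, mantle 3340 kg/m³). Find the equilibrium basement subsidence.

0.408 km

Submarine loading: the sediment displaces seawater, and the subsidence is in turn flooded, so s (ρ_m − ρ_w) = t (ρ_sed − ρ_w).
s = 1.06 km × (1920 − 1030) / (3340 − 1030) = 0.408 km.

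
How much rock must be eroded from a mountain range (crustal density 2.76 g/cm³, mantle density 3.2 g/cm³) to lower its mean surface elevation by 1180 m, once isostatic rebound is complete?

Net drop Δ = e − u = e − e ρ_c/ρ_m = e (ρ_m − ρ_c)/ρ_m.
e = Δ ρ_m/(ρ_m − ρ_c) = 1180 m × 3.2/0.44 = 8580 m.

8580 m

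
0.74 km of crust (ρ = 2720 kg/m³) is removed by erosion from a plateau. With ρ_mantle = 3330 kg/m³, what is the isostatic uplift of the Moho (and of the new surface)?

0.604 km

Unloading: uplift u = e ρ_c/ρ_m = 0.74 km × 2720/3330 = 0.604 km.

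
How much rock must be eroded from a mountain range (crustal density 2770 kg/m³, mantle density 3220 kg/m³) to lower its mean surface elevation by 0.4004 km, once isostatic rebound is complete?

Net drop Δ = e − u = e − e ρ_c/ρ_m = e (ρ_m − ρ_c)/ρ_m.
e = Δ ρ_m/(ρ_m − ρ_c) = 0.4004 km × 3220/450 = 2.87 km.

2.87 km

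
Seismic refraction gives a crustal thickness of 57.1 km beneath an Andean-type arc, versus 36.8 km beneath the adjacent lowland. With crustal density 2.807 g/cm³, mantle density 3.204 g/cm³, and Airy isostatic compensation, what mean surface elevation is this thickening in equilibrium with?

Excess crust Δ = 57.1 km − 36.8 km = 20.3 km, split between elevation h and root r with h + r = Δ.
Airy balance ρ_c h = (ρ_m − ρ_c) r gives r = h ρ_c/(ρ_m − ρ_c), so h (1 + ρ_c/(ρ_m − ρ_c)) = Δ, i.e. h = Δ (ρ_m − ρ_c)/ρ_m.
h = 20.3 km × 0.397/3.204 = 2.52 km.

2.52 km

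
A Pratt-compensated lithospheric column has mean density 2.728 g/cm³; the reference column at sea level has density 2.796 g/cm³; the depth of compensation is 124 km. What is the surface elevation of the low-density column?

ρ_ref D = ρ (D + h) → h = D (ρ_ref − ρ)/ρ.
h = 124 km × (2.796 − 2.728)/2.728 = 3.09 km.

3.09 km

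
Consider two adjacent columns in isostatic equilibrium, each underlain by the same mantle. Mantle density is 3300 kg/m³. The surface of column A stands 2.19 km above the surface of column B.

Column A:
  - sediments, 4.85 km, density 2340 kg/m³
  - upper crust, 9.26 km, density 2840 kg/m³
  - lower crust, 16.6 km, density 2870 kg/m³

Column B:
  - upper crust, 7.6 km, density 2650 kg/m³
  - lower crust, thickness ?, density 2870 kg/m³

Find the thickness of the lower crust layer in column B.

9.04 km

Take the compensation level at the base of the deeper column (depth z_c below the surface of column A) and equate Σ ρ_i t_i down to z_c; mantle fills any gap and the z_c terms cancel.
Column A: 4.85×2340 + 9.26×2840 + 16.6×2870 + (z_c − 30.71)×3300
Column B: 2.19×0 + 7.6×2650 + x×2870 + (z_c − 2.19 − 7.6 − x)×3300
The z_c×3300 term appears on both sides and cancels. Collect the known terms of each column as K = Σ(ρt)_known − 3300 × (depth of known layers): K_A = 85289.4 − 3300×30.71 = −16053.6; K_B = 20140 − 3300×(2.19 + 7.6) = −12167.
Balance: K_A = K_B − x×(3300 − 2870), so x = (K_B − K_A)/(3300 − 2870) = 3886.6/430 = 9.04 km.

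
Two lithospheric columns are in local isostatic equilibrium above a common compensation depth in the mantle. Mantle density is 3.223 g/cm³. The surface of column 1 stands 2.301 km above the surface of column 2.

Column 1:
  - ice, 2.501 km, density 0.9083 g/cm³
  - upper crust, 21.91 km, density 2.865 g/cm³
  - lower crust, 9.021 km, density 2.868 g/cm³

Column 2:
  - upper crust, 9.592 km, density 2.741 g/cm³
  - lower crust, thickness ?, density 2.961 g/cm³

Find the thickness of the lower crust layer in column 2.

18.3 km

Take the compensation level at the base of the deeper column (depth z_c below the surface of column 1) and equate Σ ρ_i t_i down to z_c; mantle fills any gap and the z_c terms cancel.
Column 1: 2.501×0.9083 + 21.91×2.865 + 9.021×2.868 + (z_c − 33.432)×3.223
Column 2: 2.301×0 + 9.592×2.741 + x×2.961 + (z_c − 2.301 − 9.592 − x)×3.223
The z_c×3.223 term appears on both sides and cancels. Collect the known terms of each column as K = Σ(ρt)_known − 3.223 × (depth of known layers): K_1 = 90.9160363 − 3.223×33.432 = −16.8352997; K_2 = 26.291672 − 3.223×(2.301 + 9.592) = −12.039467.
Balance: K_1 = K_2 − x×(3.223 − 2.961), so x = (K_2 − K_1)/(3.223 − 2.961) = 4.79583/0.262 = 18.3 km.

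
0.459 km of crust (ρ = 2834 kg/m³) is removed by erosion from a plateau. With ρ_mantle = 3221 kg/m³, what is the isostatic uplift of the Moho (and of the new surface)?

0.404 km

Unloading: uplift u = e ρ_c/ρ_m = 0.459 km × 2834/3221 = 0.404 km.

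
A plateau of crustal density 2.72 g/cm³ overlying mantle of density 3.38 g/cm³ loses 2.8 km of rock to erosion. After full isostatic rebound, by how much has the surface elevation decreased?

Rebound u = e ρ_c/ρ_m = 2.8 km × 2.72/3.38 = 2.253 km.
Net surface drop = e − u = 2.8 km − 2.253 km = e (ρ_m − ρ_c)/ρ_m = 0.547 km.

0.547 km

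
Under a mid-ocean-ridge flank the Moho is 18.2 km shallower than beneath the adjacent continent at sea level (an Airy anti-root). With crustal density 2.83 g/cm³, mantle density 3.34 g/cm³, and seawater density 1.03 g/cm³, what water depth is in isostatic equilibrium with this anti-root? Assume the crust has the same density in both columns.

Replacing a thickness d of crust by seawater at the top must be balanced by replacing crust with mantle at the base: d (ρ_c − ρ_w) = a (ρ_m − ρ_c).
d = a (ρ_m − ρ_c)/(ρ_c − ρ_w) = 18.2 km × 0.51/1.8 = 5.16 km.

5.16 km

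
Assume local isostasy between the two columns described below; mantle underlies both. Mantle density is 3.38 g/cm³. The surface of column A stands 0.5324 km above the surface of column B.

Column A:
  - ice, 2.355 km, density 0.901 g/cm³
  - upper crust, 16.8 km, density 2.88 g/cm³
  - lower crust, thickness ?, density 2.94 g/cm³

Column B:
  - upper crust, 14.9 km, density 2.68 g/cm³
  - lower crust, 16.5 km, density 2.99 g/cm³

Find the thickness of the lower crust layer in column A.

10.1 km

Take the compensation level at the base of the deeper column (depth z_c below the surface of column A) and equate Σ ρ_i t_i down to z_c; mantle fills any gap and the z_c terms cancel.
Column A: 2.355×0.901 + 16.8×2.88 + x×2.94 + (z_c − 19.155 − x)×3.38
Column B: 0.5324×0 + 14.9×2.68 + 16.5×2.99 + (z_c − 0.5324 − 31.4)×3.38
The z_c×3.38 term appears on both sides and cancels. Collect the known terms of each column as K = Σ(ρt)_known − 3.38 × (depth of known layers): K_A = 50.505855 − 3.38×19.155 = −14.238045; K_B = 89.267 − 3.38×(0.5324 + 31.4) = −18.664512.
Balance: K_A − x×(3.38 − 2.94) = K_B, so x = (K_A − K_B)/(3.38 − 2.94) = 4.42647/0.44 = 10.1 km.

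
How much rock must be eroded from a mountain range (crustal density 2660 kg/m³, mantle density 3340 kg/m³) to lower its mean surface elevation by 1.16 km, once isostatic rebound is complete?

5.7 km

Net drop Δ = e − u = e − e ρ_c/ρ_m = e (ρ_m − ρ_c)/ρ_m.
e = Δ ρ_m/(ρ_m − ρ_c) = 1.16 km × 3340/680 = 5.7 km.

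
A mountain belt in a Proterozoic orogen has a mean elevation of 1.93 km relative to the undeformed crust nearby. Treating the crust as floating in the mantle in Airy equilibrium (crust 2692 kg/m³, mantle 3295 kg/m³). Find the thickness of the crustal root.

In Airy isostatic equilibrium: the weight of the topography is balanced by the buoyancy of the root, ρ_c h = (ρ_m − ρ_c) r.
r = h · ρ_c / (ρ_m − ρ_c) = 1.93 km × 2692 / (3295 − 2692) = 8.62 km.

8.62 km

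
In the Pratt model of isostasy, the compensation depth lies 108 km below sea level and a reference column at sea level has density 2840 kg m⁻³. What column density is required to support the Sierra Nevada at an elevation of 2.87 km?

Pratt balance: ρ_ref D = ρ (D + h).
ρ = ρ_ref D/(D + h) = 2840 × 108 km/(108 km + 2.87 km) = 2770 kg m⁻³.

2770 kg m⁻³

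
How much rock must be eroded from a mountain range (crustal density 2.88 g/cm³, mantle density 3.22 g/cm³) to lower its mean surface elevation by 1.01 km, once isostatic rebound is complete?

Net drop Δ = e − u = e − e ρ_c/ρ_m = e (ρ_m − ρ_c)/ρ_m.
e = Δ ρ_m/(ρ_m − ρ_c) = 1.01 km × 3.22/0.34 = 9.57 km.

9.57 km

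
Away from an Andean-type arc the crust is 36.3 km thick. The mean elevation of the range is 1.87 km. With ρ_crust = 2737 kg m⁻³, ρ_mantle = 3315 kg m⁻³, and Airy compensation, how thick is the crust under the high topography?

47 km

Root depth r = h ρ_c / (ρ_m − ρ_c) = 1.87 km × 2737 / 578 = 8.855 km.
Total thickness = T + h + r = 36.3 km + 1.87 km + 8.855 km = 47 km.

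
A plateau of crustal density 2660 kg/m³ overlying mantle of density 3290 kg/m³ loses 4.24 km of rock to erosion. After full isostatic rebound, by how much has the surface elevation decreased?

0.812 km

Rebound u = e ρ_c/ρ_m = 4.24 km × 2660/3290 = 3.428 km.
Net surface drop = e − u = 4.24 km − 3.428 km = e (ρ_m − ρ_c)/ρ_m = 0.812 km.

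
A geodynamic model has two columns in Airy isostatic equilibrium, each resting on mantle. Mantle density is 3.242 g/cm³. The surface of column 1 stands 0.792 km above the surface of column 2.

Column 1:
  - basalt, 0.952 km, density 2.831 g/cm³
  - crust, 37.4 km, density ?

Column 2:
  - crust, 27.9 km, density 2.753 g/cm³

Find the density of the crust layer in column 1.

Take the compensation level at the base of the deeper column (depth z_c below the surface of column 1) and equate Σ ρ_i t_i down to z_c; mantle fills any gap and the z_c terms cancel.
Column 1: 0.952×2.831 + 37.4×ρ + (z_c − 38.352)×3.242
Column 2: 0.792×0 + 27.9×2.753 + (z_c − 0.792 − 27.9)×3.242
The z_c×3.242 term appears on both sides and cancels. Collect the known terms of each column as K = Σ(ρt)_known − 3.242 × (depth of known layers): K_1 = 2.695112 − 3.242×38.352 = −121.642072; K_2 = 76.8087 − 3.242×(0.792 + 27.9) = −16.210764.
Balance: K_1 + 37.4×ρ = K_2, so ρ = (K_2 − K_1)/37.4 = 105.431/37.4 = 2.82 g/cm³.

2.82 g/cm³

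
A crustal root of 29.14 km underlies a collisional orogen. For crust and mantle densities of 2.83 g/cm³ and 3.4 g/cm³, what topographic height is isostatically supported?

In Airy isostatic equilibrium: ρ_c h = (ρ_m − ρ_c) r.
h = r (ρ_m − ρ_c) / ρ_c = 29.14 km × (3.4 − 2.83) / 2.83 = 5.87 km.

5.87 km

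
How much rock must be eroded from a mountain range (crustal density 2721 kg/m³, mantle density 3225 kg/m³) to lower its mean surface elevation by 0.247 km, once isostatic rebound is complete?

Net drop Δ = e − u = e − e ρ_c/ρ_m = e (ρ_m − ρ_c)/ρ_m.
e = Δ ρ_m/(ρ_m − ρ_c) = 0.247 km × 3225/504 = 1.58 km.

1.58 km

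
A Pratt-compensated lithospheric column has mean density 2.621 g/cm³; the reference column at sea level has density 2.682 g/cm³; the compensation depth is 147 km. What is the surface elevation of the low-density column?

ρ_ref D = ρ (D + h) → h = D (ρ_ref − ρ)/ρ.
h = 147 km × (2.682 − 2.621)/2.621 = 3.42 km.

3.42 km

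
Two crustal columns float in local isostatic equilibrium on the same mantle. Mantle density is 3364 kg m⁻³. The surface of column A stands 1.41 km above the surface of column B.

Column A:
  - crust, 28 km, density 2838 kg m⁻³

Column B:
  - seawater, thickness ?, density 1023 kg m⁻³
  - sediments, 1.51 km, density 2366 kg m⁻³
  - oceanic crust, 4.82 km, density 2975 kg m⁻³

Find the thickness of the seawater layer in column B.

Take the compensation level at the base of the deeper column (depth z_c below the surface of column A) and equate Σ ρ_i t_i down to z_c; mantle fills any gap and the z_c terms cancel.
Column A: 28×2838 + (z_c − 28)×3364
Column B: 1.41×0 + x×1023 + 1.51×2366 + 4.82×2975 + (z_c − 1.41 − 6.33 − x)×3364
The z_c×3364 term appears on both sides and cancels. Collect the known terms of each column as K = Σ(ρt)_known − 3364 × (depth of known layers): K_A = 79464 − 3364×28 = −14728; K_B = 17912.16 − 3364×(1.41 + 6.33) = −8125.2.
Balance: K_A = K_B − x×(3364 − 1023), so x = (K_B − K_A)/(3364 − 1023) = 6602.8/2341 = 2.82 km.

2.82 km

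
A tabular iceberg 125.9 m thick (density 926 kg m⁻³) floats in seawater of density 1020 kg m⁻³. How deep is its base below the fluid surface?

114 m

Draft d = t ρ_obj/ρ_fluid = 125.9 m × 926/1020 = 114 m.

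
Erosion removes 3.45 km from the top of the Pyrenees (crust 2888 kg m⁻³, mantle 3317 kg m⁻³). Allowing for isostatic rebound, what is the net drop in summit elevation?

0.446 km

Rebound u = e ρ_c/ρ_m = 3.45 km × 2888/3317 = 3.004 km.
Net surface drop = e − u = 3.45 km − 3.004 km = e (ρ_m − ρ_c)/ρ_m = 0.446 km.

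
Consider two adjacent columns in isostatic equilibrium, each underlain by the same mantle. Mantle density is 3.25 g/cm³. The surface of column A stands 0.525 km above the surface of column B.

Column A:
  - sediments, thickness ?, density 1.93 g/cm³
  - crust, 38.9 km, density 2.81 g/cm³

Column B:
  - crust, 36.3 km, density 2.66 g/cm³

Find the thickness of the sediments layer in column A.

4.55 km

Take the compensation level at the base of the deeper column (depth z_c below the surface of column A) and equate Σ ρ_i t_i down to z_c; mantle fills any gap and the z_c terms cancel.
Column A: x×1.93 + 38.9×2.81 + (z_c − 38.9 − x)×3.25
Column B: 0.525×0 + 36.3×2.66 + (z_c − 0.525 − 36.3)×3.25
The z_c×3.25 term appears on both sides and cancels. Collect the known terms of each column as K = Σ(ρt)_known − 3.25 × (depth of known layers): K_A = 109.309 − 3.25×38.9 = −17.116; K_B = 96.558 − 3.25×(0.525 + 36.3) = −23.12325.
Balance: K_A − x×(3.25 − 1.93) = K_B, so x = (K_A − K_B)/(3.25 − 1.93) = 6.00725/1.32 = 4.55 km.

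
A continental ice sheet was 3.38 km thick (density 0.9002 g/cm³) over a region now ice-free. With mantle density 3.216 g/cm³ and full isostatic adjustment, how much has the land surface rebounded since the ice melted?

Removing the load lets mantle flow back in; uplift u satisfies ρ_ice t = ρ_m u.
u = t ρ_ice/ρ_m = 3.38 km × 0.9002/3.216 = 0.946 km.

0.946 km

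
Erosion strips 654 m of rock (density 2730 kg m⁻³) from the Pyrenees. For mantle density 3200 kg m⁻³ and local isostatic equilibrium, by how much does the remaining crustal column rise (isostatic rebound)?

558 m

Unloading: uplift u = e ρ_c/ρ_m = 654 m × 2730/3200 = 558 m.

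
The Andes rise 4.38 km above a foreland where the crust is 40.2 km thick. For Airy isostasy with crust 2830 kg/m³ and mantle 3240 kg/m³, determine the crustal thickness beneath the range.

Root depth r = h ρ_c / (ρ_m − ρ_c) = 4.38 km × 2830 / 410 = 30.23 km.
Total thickness = T + h + r = 40.2 km + 4.38 km + 30.23 km = 74.8 km.

74.8 km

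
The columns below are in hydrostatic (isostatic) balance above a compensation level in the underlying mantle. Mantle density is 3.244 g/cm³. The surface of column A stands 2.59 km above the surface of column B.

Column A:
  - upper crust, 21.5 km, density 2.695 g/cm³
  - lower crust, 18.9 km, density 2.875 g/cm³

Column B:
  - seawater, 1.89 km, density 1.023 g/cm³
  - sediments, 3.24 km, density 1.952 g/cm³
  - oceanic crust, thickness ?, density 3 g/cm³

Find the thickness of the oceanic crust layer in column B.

8.16 km

Take the compensation level at the base of the deeper column (depth z_c below the surface of column A) and equate Σ ρ_i t_i down to z_c; mantle fills any gap and the z_c terms cancel.
Column A: 21.5×2.695 + 18.9×2.875 + (z_c − 40.4)×3.244
Column B: 2.59×0 + 1.89×1.023 + 3.24×1.952 + x×3 + (z_c − 2.59 − 5.13 − x)×3.244
The z_c×3.244 term appears on both sides and cancels. Collect the known terms of each column as K = Σ(ρt)_known − 3.244 × (depth of known layers): K_A = 112.28 − 3.244×40.4 = −18.7776; K_B = 8.25795 − 3.244×(2.59 + 5.13) = −16.78573.
Balance: K_A = K_B − x×(3.244 − 3), so x = (K_B − K_A)/(3.244 − 3) = 1.99187/0.244 = 8.16 km.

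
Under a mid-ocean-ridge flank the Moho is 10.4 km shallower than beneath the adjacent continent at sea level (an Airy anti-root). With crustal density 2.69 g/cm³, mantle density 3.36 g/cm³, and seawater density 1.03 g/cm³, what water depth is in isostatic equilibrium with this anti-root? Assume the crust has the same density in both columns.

4.2 km

Replacing a thickness d of crust by seawater at the top must be balanced by replacing crust with mantle at the base: d (ρ_c − ρ_w) = a (ρ_m − ρ_c).
d = a (ρ_m − ρ_c)/(ρ_c − ρ_w) = 10.4 km × 0.67/1.66 = 4.2 km.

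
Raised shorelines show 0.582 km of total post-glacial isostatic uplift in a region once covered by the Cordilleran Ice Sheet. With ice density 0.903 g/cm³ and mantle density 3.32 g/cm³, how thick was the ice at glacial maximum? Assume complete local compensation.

2.14 km

u = t ρ_ice/ρ_m → t = u ρ_m/ρ_ice = 0.582 km × 3.32/0.903 = 2.14 km.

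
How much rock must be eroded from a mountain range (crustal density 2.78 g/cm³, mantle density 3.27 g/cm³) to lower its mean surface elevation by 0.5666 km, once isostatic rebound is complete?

3.78 km

Net drop Δ = e − u = e − e ρ_c/ρ_m = e (ρ_m − ρ_c)/ρ_m.
e = Δ ρ_m/(ρ_m − ρ_c) = 0.5666 km × 3.27/0.49 = 3.78 km.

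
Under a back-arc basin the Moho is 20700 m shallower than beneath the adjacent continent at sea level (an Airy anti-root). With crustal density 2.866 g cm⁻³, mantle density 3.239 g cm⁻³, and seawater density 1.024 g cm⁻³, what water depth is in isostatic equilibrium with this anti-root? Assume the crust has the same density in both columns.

Replacing a thickness d of crust by seawater at the top must be balanced by replacing crust with mantle at the base: d (ρ_c − ρ_w) = a (ρ_m − ρ_c).
d = a (ρ_m − ρ_c)/(ρ_c − ρ_w) = 20700 m × 0.373/1.842 = 4190 m.

4190 m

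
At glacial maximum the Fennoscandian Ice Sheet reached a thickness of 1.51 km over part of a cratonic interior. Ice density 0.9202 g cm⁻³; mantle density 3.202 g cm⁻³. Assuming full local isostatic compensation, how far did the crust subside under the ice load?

For local isostatic compensation: the ice load ρ_ice t is balanced by mantle displaced below, ρ_m s.
s = t ρ_ice / ρ_m = 1.51 km × 0.9202/3.202 = 0.434 km.

0.434 km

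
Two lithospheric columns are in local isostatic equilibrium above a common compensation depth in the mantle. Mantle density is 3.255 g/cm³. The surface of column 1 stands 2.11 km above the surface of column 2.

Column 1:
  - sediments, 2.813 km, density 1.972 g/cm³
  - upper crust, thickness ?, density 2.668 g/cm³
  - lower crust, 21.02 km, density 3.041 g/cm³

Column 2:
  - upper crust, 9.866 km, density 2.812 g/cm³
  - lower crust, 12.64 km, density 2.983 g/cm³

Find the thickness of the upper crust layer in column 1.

Take the compensation level at the base of the deeper column (depth z_c below the surface of column 1) and equate Σ ρ_i t_i down to z_c; mantle fills any gap and the z_c terms cancel.
Column 1: 2.813×1.972 + x×2.668 + 21.02×3.041 + (z_c − 23.833 − x)×3.255
Column 2: 2.11×0 + 9.866×2.812 + 12.64×2.983 + (z_c − 2.11 − 22.506)×3.255
The z_c×3.255 term appears on both sides and cancels. Collect the known terms of each column as K = Σ(ρt)_known − 3.255 × (depth of known layers): K_1 = 69.469056 − 3.255×23.833 = −8.107359; K_2 = 65.448312 − 3.255×(2.11 + 22.506) = −14.676768.
Balance: K_1 − x×(3.255 − 2.668) = K_2, so x = (K_1 − K_2)/(3.255 − 2.668) = 6.56941/0.587 = 11.2 km.

11.2 km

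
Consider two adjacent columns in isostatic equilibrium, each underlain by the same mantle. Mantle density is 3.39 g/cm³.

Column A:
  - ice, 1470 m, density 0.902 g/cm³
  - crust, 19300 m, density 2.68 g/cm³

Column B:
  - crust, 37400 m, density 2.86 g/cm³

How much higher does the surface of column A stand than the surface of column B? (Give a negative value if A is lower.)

For any compensation level in the mantle, the mantle terms cancel and isostasy reduces to e = (Σt_A − Σt_B) − (Σ(ρt)_A − Σ(ρt)_B) / ρ_m.
Σt_A = 20770 m; Σt_B = 37400 m; Σ(ρt)_A = 53049.94; Σ(ρt)_B = 106964 (in m·g/cm³).
e = (20770 − 37400) − (53049.94 − 106964) / 3.39 = −726 m.

−726 m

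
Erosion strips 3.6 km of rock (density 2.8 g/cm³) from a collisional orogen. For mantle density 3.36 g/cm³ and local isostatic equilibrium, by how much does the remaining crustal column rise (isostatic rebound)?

Unloading: uplift u = e ρ_c/ρ_m = 3.6 km × 2.8/3.36 = 3 km.

3 km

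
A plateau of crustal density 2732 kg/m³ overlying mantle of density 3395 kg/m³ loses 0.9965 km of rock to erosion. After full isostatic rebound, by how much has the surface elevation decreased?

Rebound u = e ρ_c/ρ_m = 0.9965 km × 2732/3395 = 0.8019 km.
Net surface drop = e − u = 0.9965 km − 0.8019 km = e (ρ_m − ρ_c)/ρ_m = 0.195 km.

0.195 km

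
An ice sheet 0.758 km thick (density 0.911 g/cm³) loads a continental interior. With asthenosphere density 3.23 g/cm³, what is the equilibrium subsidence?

0.214 km

Balancing pressure at the compensation depth: the ice load ρ_ice t is balanced by mantle displaced below, ρ_m s.
s = t ρ_ice / ρ_m = 0.758 km × 0.911/3.23 = 0.214 km.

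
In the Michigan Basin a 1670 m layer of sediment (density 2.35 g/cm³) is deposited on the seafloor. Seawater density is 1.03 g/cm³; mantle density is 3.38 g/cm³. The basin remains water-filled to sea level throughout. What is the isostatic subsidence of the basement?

Submarine loading: the sediment displaces seawater, and the subsidence is in turn flooded, so s (ρ_m − ρ_w) = t (ρ_sed − ρ_w).
s = 1670 m × (2.35 − 1.03) / (3.38 − 1.03) = 938 m.

938 m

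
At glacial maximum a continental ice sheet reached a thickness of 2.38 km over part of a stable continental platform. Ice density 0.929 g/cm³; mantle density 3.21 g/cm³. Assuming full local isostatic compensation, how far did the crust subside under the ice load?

0.689 km

Isostatic balance requires: the ice load ρ_ice t is balanced by mantle displaced below, ρ_m s.
s = t ρ_ice / ρ_m = 2.38 km × 0.929/3.21 = 0.689 km.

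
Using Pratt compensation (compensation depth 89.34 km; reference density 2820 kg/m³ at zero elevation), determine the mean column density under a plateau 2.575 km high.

Pratt balance: ρ_ref D = ρ (D + h).
ρ = ρ_ref D/(D + h) = 2820 × 89.34 km/(89.34 km + 2.575 km) = 2740 kg/m³.

2740 kg/m³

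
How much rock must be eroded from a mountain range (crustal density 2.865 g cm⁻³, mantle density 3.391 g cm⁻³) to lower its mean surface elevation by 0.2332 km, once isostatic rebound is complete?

1.5 km

Net drop Δ = e − u = e − e ρ_c/ρ_m = e (ρ_m − ρ_c)/ρ_m.
e = Δ ρ_m/(ρ_m − ρ_c) = 0.2332 km × 3.391/0.526 = 1.5 km.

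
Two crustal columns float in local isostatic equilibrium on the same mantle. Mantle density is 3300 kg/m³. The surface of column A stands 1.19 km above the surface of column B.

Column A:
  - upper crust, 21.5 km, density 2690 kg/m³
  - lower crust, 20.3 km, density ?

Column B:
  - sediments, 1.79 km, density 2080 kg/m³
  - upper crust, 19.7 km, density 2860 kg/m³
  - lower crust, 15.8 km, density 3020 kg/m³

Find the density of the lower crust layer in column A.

Take the compensation level at the base of the deeper column (depth z_c below the surface of column A) and equate Σ ρ_i t_i down to z_c; mantle fills any gap and the z_c terms cancel.
Column A: 21.5×2690 + 20.3×ρ + (z_c − 41.8)×3300
Column B: 1.19×0 + 1.79×2080 + 19.7×2860 + 15.8×3020 + (z_c − 1.19 − 37.29)×3300
The z_c×3300 term appears on both sides and cancels. Collect the known terms of each column as K = Σ(ρt)_known − 3300 × (depth of known layers): K_A = 57835 − 3300×41.8 = −80105; K_B = 107781.2 − 3300×(1.19 + 37.29) = −19202.8.
Balance: K_A + 20.3×ρ = K_B, so ρ = (K_B − K_A)/20.3 = 60902.2/20.3 = 3000 kg/m³.

3000 kg/m³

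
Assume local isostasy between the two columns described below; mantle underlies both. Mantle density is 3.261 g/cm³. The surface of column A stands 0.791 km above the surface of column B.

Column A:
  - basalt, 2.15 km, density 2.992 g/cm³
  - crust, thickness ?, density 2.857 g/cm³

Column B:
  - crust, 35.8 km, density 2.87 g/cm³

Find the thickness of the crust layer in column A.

Take the compensation level at the base of the deeper column (depth z_c below the surface of column A) and equate Σ ρ_i t_i down to z_c; mantle fills any gap and the z_c terms cancel.
Column A: 2.15×2.992 + x×2.857 + (z_c − 2.15 − x)×3.261
Column B: 0.791×0 + 35.8×2.87 + (z_c − 0.791 − 35.8)×3.261
The z_c×3.261 term appears on both sides and cancels. Collect the known terms of each column as K = Σ(ρt)_known − 3.261 × (depth of known layers): K_A = 6.4328 − 3.261×2.15 = −0.57835; K_B = 102.746 − 3.261×(0.791 + 35.8) = −16.577251.
Balance: K_A − x×(3.261 − 2.857) = K_B, so x = (K_A − K_B)/(3.261 − 2.857) = 15.9989/0.404 = 39.6 km.

39.6 km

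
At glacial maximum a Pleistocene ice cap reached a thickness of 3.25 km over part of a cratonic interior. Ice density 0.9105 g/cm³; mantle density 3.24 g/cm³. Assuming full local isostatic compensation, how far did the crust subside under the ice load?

0.913 km

For local isostatic compensation: the ice load ρ_ice t is balanced by mantle displaced below, ρ_m s.
s = t ρ_ice / ρ_m = 3.25 km × 0.9105/3.24 = 0.913 km.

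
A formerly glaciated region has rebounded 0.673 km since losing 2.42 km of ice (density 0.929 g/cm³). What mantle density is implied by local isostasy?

3.34 g/cm³

ρ_m = ρ_ice t / u = 0.929 × 2.42 km/0.673 km = 3.34 g/cm³.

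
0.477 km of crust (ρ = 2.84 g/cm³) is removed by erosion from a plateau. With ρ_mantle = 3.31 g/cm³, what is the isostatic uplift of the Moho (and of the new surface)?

Unloading: uplift u = e ρ_c/ρ_m = 0.477 km × 2.84/3.31 = 0.409 km.

0.409 km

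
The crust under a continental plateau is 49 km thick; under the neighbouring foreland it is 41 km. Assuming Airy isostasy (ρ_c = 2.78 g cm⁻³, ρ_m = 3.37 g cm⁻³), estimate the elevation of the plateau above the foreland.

Excess crust Δ = 49 km − 41 km = 8 km, split between elevation h and root r with h + r = Δ.
Airy balance ρ_c h = (ρ_m − ρ_c) r gives r = h ρ_c/(ρ_m − ρ_c), so h (1 + ρ_c/(ρ_m − ρ_c)) = Δ, i.e. h = Δ (ρ_m − ρ_c)/ρ_m.
h = 8 km × 0.59/3.37 = 1.4 km.

1.4 km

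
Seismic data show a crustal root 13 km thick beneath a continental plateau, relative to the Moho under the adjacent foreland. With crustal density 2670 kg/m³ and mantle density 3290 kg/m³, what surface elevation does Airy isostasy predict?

3.02 km

Equating mass per unit area of the two columns: ρ_c h = (ρ_m − ρ_c) r.
h = r (ρ_m − ρ_c) / ρ_c = 13 km × (3290 − 2670) / 2670 = 3.02 km.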